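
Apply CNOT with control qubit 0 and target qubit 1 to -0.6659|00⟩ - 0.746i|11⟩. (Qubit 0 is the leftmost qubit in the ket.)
-0.6659|00⟩ - 0.746i|10⟩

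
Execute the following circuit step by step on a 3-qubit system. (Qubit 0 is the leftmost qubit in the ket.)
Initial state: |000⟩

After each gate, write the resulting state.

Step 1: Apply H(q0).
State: 1/√2|000⟩ + 1/√2|100⟩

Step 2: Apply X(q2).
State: 1/√2|001⟩ + 1/√2|101⟩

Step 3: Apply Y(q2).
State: -(1/√2)i|000⟩ - (1/√2)i|100⟩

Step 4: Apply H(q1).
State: -(1/2)i|000⟩ - (1/2)i|010⟩ - (1/2)i|100⟩ - (1/2)i|110⟩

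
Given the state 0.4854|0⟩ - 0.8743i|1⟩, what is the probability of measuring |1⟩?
0.7644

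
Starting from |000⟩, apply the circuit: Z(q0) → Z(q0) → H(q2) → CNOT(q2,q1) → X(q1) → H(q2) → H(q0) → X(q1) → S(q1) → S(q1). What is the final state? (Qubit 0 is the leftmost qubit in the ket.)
1/√8|000⟩ + 1/√8|001⟩ - 1/√8|010⟩ + 1/√8|011⟩ + 1/√8|100⟩ + 1/√8|101⟩ - 1/√8|110⟩ + 1/√8|111⟩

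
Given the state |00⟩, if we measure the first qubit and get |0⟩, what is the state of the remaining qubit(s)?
|0⟩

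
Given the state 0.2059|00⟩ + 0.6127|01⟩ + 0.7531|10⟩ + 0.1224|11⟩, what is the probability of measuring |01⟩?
0.3754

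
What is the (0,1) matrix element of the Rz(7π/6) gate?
0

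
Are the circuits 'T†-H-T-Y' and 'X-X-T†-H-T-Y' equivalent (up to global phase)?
Yes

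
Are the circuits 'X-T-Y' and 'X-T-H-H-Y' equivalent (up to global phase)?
Yes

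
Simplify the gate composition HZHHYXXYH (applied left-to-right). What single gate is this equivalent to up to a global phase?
X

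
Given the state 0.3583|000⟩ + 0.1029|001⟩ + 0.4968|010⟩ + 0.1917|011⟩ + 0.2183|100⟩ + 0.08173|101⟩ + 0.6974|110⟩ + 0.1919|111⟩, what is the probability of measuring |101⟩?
0.00668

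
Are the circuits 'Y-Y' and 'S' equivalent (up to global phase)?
No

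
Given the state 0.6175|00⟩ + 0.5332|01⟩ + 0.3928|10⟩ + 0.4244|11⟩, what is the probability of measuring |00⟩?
0.3813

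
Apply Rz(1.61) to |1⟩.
(0.6931 + 0.7208i)|1⟩

Rz(1.61) = [[e^(−iθ/2), 0], [0, e^(iθ/2)]] with e^(±iθ/2) = cos(θ/2) ± i·sin(θ/2); θ = 1.61, cos(θ/2) ≈ 0.693111, sin(θ/2) ≈ 0.720831.
With a = amp(|0⟩) = 0 and b = amp(|1⟩) = 1:
new amp(|0⟩) = (0.693111 - 0.720831i)·a = 0
new amp(|1⟩) = (0.693111 + 0.720831i)·b = (0.6931 + 0.7208i)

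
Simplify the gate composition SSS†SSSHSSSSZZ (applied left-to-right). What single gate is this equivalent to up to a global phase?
H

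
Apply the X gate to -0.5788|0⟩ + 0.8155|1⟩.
0.8155|0⟩ - 0.5788|1⟩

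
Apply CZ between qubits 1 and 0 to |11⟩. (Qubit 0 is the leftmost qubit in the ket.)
-|11⟩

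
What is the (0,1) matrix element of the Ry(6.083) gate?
-0.09993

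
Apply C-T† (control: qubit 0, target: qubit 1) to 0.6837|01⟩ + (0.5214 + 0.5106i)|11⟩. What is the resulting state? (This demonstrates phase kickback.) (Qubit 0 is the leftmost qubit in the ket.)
0.6837|01⟩ + (0.7297 - 0.007637i)|11⟩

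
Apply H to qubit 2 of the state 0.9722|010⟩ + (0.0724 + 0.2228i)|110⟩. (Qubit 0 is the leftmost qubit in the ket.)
0.6874|010⟩ + 0.6874|011⟩ + (0.05119 + 0.1575i)|110⟩ + (0.05119 + 0.1575i)|111⟩

H on qubit 2 mixes each pair of kets that differ only in qubit 2: amplitudes (a, b) of (|…0…⟩, |…1…⟩) become ((a + b)/√2, (a − b)/√2). Kets absent from the input have amplitude 0.
(|010⟩, |011⟩): (a, b) = (0.9722, 0) → (0.6874, 0.6874)
(|110⟩, |111⟩): (a, b) = ((0.0724 + 0.2228i), 0) → ((0.05119 + 0.1575i), (0.05119 + 0.1575i))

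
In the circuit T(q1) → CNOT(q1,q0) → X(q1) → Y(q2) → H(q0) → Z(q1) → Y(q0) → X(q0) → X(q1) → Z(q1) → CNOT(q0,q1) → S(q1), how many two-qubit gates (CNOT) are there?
2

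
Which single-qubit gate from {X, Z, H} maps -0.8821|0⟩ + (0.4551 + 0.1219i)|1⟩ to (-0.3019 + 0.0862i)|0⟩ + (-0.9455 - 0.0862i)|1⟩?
H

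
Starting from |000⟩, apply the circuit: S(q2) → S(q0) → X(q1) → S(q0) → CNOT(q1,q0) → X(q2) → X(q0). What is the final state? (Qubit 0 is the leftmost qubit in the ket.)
|011⟩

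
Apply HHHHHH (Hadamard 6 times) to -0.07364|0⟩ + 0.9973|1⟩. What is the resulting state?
-0.07364|0⟩ + 0.9973|1⟩

H² = I, so an even number of Hadamards cancels: H^6 = I and the state is unchanged.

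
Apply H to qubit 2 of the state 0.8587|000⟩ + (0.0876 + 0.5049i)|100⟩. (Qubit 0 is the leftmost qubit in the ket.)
0.6072|000⟩ + 0.6072|001⟩ + (0.06194 + 0.357i)|100⟩ + (0.06194 + 0.357i)|101⟩

H on qubit 2 mixes each pair of kets that differ only in qubit 2: amplitudes (a, b) of (|…0…⟩, |…1…⟩) become ((a + b)/√2, (a − b)/√2). Kets absent from the input have amplitude 0.
(|000⟩, |001⟩): (a, b) = (0.8587, 0) → (0.6072, 0.6072)
(|100⟩, |101⟩): (a, b) = ((0.0876 + 0.5049i), 0) → ((0.06194 + 0.357i), (0.06194 + 0.357i))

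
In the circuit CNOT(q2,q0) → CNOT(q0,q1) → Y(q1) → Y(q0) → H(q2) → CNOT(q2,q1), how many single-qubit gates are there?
3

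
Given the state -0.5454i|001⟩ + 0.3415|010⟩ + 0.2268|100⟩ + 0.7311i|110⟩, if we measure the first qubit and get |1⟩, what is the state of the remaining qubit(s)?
0.2963|00⟩ + 0.9551i|10⟩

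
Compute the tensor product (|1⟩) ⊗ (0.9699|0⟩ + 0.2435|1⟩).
0.9699|10⟩ + 0.2435|11⟩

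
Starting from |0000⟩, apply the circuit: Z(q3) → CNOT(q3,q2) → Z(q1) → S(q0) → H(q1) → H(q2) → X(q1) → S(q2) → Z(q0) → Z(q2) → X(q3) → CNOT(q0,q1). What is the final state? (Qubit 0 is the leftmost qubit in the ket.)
1/2|0001⟩ - (1/2)i|0011⟩ + 1/2|0101⟩ - (1/2)i|0111⟩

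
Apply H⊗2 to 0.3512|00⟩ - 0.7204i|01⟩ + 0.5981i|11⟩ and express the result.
(0.1756 - 0.06115i)|00⟩ + (0.1756 + 0.06115i)|01⟩ + (0.1756 - 0.6593i)|10⟩ + (0.1756 + 0.6593i)|11⟩

H⊗2 gives amp(|y⟩) = (1/2) Σ_x (−1)^(x·y) amp(|x⟩), where x·y is the number of positions in which both x and y have a 1.
|00⟩: (0.3512 - 0.7204i + 0.5981i)/2 = (0.1756 - 0.06115i)
|01⟩: (0.3512 + 0.7204i - 0.5981i)/2 = (0.1756 + 0.06115i)
|10⟩: (0.3512 - 0.7204i - 0.5981i)/2 = (0.1756 - 0.6593i)
|11⟩: (0.3512 + 0.7204i + 0.5981i)/2 = (0.1756 + 0.6593i)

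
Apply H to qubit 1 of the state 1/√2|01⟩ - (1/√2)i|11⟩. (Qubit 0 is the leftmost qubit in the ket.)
1/2|00⟩ - 1/2|01⟩ - (1/2)i|10⟩ + (1/2)i|11⟩

H on qubit 1 mixes each pair of kets that differ only in qubit 1: amplitudes (a, b) of (|…0…⟩, |…1…⟩) become ((a + b)/√2, (a − b)/√2). Kets absent from the input have amplitude 0.
(|00⟩, |01⟩): (a, b) = (0, 1/√2) → (1/2, -1/2)
(|10⟩, |11⟩): (a, b) = (0, -(1/√2)i) → (-(1/2)i, (1/2)i)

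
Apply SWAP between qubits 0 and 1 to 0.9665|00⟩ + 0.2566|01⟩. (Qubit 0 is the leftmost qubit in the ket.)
0.9665|00⟩ + 0.2566|10⟩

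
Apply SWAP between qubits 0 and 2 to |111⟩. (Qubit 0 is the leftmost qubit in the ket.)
|111⟩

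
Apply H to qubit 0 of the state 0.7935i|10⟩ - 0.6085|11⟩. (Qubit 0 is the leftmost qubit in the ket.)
0.5611i|00⟩ - 0.4303|01⟩ - 0.5611i|10⟩ + 0.4303|11⟩

H on qubit 0 mixes each pair of kets that differ only in qubit 0: amplitudes (a, b) of (|…0…⟩, |…1…⟩) become ((a + b)/√2, (a − b)/√2). Kets absent from the input have amplitude 0.
(|00⟩, |10⟩): (a, b) = (0, 0.7935i) → (0.5611i, -0.5611i)
(|01⟩, |11⟩): (a, b) = (0, -0.6085) → (-0.4303, 0.4303)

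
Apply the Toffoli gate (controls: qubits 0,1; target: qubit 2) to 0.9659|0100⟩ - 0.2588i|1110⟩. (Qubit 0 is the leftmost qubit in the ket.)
0.9659|0100⟩ - 0.2588i|1100⟩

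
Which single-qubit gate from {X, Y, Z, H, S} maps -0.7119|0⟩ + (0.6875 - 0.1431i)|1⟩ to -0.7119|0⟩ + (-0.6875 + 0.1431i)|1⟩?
Z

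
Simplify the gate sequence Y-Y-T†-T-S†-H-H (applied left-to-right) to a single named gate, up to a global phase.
S†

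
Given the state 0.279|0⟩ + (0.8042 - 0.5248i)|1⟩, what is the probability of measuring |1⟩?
0.9222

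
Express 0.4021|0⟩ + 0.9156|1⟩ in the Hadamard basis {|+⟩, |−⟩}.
0.9318|+⟩ - 0.3631|−⟩

With |ψ⟩ = α|0⟩ + β|1⟩, the Hadamard-basis coefficients are ⟨+|ψ⟩ = (α + β)/√2 and ⟨−|ψ⟩ = (α − β)/√2.
Here α = 0.4021, β = 0.9156: (α + β)/√2 = 0.9318, (α − β)/√2 = -0.3631.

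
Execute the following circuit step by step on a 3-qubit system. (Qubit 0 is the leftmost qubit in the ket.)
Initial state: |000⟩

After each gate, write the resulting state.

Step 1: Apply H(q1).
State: 1/√2|000⟩ + 1/√2|010⟩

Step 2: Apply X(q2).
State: 1/√2|001⟩ + 1/√2|011⟩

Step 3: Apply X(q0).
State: 1/√2|101⟩ + 1/√2|111⟩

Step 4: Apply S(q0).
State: (1/√2)i|101⟩ + (1/√2)i|111⟩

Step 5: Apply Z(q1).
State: (1/√2)i|101⟩ - (1/√2)i|111⟩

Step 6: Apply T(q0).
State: (-1/2 + (1/2)i)|101⟩ + (1/2 - (1/2)i)|111⟩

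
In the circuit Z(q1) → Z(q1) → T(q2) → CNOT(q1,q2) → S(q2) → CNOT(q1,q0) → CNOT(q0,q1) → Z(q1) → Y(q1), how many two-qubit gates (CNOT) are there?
3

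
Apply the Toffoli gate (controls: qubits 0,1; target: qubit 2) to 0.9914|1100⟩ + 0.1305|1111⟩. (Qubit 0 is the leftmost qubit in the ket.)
0.1305|1101⟩ + 0.9914|1110⟩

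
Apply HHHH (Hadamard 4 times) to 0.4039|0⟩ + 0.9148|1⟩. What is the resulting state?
0.4039|0⟩ + 0.9148|1⟩

H² = I, so an even number of Hadamards cancels: H^4 = I and the state is unchanged.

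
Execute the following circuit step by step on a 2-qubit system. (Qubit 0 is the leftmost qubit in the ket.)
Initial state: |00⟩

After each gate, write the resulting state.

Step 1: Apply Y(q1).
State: i|01⟩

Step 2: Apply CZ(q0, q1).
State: i|01⟩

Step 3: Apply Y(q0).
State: -|11⟩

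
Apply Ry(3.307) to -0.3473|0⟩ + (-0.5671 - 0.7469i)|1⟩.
(0.5939 + 0.7443i)|0⟩ + (-0.2993 + 0.0617i)|1⟩

Ry(3.307) = [[cos(θ/2), −sin(θ/2)], [sin(θ/2), cos(θ/2)]]; θ = 3.307, cos(θ/2) ≈ -0.0826094, sin(θ/2) ≈ 0.996582.
With a = amp(|0⟩) = -0.3473 and b = amp(|1⟩) = (-0.5671 - 0.7469i):
new amp(|0⟩) = (-0.0826094)·a + (-0.996582)·b = (0.5939 + 0.7443i)
new amp(|1⟩) = (0.996582)·a + (-0.0826094)·b = (-0.2993 + 0.0617i)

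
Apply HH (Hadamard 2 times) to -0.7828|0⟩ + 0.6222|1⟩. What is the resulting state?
-0.7828|0⟩ + 0.6222|1⟩

H² = I, so an even number of Hadamards cancels: H^2 = I and the state is unchanged.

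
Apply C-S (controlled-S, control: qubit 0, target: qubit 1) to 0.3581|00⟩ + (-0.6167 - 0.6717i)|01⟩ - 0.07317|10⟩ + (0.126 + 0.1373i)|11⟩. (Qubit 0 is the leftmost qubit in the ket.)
0.3581|00⟩ + (-0.6167 - 0.6717i)|01⟩ - 0.07317|10⟩ + (-0.1373 + 0.126i)|11⟩

C-S leaves the control-|0⟩ kets |00⟩, |01⟩ unchanged and applies S to qubit 1 on the control-|1⟩ pair (|10⟩, |11⟩).
S = [[1, 0], [0, i]].
With a = amp(|10⟩) = -0.07317 and b = amp(|11⟩) = (0.126 + 0.1373i):
new amp(|10⟩) = (1)·a = -0.07317
new amp(|11⟩) = (i)·b = (-0.1373 + 0.126i)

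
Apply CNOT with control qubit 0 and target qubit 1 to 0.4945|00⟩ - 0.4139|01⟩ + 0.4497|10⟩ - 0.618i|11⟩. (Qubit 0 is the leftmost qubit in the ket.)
0.4945|00⟩ - 0.4139|01⟩ - 0.618i|10⟩ + 0.4497|11⟩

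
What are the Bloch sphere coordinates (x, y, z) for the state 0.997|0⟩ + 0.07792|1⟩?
(0.1554, 0, 0.9879)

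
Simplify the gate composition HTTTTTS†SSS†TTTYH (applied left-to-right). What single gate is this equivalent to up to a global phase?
Y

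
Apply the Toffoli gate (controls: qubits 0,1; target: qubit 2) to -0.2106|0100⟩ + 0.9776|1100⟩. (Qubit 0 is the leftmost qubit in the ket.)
-0.2106|0100⟩ + 0.9776|1110⟩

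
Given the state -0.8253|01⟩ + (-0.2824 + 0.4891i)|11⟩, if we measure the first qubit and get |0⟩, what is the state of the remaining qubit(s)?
-|1⟩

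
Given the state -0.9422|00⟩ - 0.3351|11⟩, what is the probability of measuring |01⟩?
0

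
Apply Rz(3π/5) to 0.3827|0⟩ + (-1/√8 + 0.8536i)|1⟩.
(0.2249 - 0.3096i)|0⟩ + (-0.8984 + 0.2157i)|1⟩

Rz(3π/5) = [[e^(−iθ/2), 0], [0, e^(iθ/2)]] with e^(±iθ/2) = cos(θ/2) ± i·sin(θ/2); θ = 3π/5, cos(θ/2) ≈ 0.587785, sin(θ/2) ≈ 0.809017.
With a = amp(|0⟩) = 0.3827 and b = amp(|1⟩) = (-1/√8 + 0.8536i):
new amp(|0⟩) = (0.587785 - 0.809017i)·a = (0.2249 - 0.3096i)
new amp(|1⟩) = (0.587785 + 0.809017i)·b = (-0.8984 + 0.2157i)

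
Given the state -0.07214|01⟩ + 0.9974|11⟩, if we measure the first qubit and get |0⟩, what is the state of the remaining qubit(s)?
-|1⟩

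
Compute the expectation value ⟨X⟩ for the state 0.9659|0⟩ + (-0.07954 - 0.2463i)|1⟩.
-0.1537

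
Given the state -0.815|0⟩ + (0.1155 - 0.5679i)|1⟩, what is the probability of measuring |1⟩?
0.3359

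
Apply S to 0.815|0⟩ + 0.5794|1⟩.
0.815|0⟩ + 0.5794i|1⟩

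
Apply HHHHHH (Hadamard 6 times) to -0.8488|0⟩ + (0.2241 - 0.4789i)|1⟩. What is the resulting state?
-0.8488|0⟩ + (0.2241 - 0.4789i)|1⟩

H² = I, so an even number of Hadamards cancels: H^6 = I and the state is unchanged.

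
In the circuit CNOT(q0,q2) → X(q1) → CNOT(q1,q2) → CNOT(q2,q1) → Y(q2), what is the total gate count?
5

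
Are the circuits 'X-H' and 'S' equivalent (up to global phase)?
No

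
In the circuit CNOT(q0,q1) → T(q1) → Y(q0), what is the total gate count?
3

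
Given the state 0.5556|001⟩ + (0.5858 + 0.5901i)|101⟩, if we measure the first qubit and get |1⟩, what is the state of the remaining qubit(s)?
(0.7045 + 0.7097i)|01⟩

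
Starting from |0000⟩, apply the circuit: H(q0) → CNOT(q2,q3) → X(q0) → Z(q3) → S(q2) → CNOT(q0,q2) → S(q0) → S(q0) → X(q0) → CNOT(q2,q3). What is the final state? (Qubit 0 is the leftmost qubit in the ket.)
-1/√2|0011⟩ + 1/√2|1000⟩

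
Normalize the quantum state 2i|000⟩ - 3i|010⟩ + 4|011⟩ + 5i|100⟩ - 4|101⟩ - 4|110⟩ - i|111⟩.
0.2144i|000⟩ - 0.3216i|010⟩ + 0.4288|011⟩ + 0.5361i|100⟩ - 0.4288|101⟩ - 0.4288|110⟩ - 0.1072i|111⟩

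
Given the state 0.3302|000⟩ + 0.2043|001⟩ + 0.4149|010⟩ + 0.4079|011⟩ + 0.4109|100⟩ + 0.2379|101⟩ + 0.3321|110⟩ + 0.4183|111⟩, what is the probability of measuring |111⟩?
0.175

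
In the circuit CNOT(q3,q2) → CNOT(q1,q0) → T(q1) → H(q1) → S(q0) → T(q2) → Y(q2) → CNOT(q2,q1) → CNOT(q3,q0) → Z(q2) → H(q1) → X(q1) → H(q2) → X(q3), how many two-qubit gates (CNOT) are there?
4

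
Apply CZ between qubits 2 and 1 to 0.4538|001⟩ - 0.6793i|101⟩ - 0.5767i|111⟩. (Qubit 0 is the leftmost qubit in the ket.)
0.4538|001⟩ - 0.6793i|101⟩ + 0.5767i|111⟩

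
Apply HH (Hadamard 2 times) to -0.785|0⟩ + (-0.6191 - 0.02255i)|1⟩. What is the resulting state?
-0.785|0⟩ + (-0.6191 - 0.02255i)|1⟩

H² = I, so an even number of Hadamards cancels: H^2 = I and the state is unchanged.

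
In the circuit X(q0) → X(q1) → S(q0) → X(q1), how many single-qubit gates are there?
4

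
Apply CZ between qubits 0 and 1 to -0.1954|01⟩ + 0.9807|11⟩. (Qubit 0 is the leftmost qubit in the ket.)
-0.1954|01⟩ - 0.9807|11⟩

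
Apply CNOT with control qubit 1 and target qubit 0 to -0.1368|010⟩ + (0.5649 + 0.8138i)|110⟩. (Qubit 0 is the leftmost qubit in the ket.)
(0.5649 + 0.8138i)|010⟩ - 0.1368|110⟩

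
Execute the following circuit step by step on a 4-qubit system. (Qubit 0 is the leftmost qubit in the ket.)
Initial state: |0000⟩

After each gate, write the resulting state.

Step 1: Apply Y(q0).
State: i|1000⟩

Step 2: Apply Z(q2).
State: i|1000⟩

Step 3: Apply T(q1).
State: i|1000⟩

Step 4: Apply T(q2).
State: i|1000⟩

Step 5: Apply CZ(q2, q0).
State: i|1000⟩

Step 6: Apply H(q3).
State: (1/√2)i|1000⟩ + (1/√2)i|1001⟩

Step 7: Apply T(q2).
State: (1/√2)i|1000⟩ + (1/√2)i|1001⟩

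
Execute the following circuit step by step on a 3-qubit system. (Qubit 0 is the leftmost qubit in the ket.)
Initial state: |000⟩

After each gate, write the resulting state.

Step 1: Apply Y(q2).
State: i|001⟩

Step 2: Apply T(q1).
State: i|001⟩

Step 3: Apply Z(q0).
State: i|001⟩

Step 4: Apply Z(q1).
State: i|001⟩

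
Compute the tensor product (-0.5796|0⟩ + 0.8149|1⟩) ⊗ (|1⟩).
-0.5796|01⟩ + 0.8149|11⟩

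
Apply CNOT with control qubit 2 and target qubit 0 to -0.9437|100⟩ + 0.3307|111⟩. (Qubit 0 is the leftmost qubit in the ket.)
0.3307|011⟩ - 0.9437|100⟩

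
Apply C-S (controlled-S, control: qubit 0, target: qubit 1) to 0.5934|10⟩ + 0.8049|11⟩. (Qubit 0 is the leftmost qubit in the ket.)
0.5934|10⟩ + 0.8049i|11⟩

C-S leaves the control-|0⟩ kets |00⟩, |01⟩ unchanged and applies S to qubit 1 on the control-|1⟩ pair (|10⟩, |11⟩).
S = [[1, 0], [0, i]].
With a = amp(|10⟩) = 0.5934 and b = amp(|11⟩) = 0.8049:
new amp(|10⟩) = (1)·a = 0.5934
new amp(|11⟩) = (i)·b = 0.8049i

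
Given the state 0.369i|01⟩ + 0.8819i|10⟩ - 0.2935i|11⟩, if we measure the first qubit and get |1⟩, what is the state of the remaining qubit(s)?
0.9488i|0⟩ - 0.3158i|1⟩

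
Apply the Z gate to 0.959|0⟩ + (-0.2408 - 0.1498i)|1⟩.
0.959|0⟩ + (0.2408 + 0.1498i)|1⟩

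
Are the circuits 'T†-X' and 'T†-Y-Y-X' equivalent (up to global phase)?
Yes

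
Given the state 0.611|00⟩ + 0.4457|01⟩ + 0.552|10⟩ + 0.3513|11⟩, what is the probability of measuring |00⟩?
0.3733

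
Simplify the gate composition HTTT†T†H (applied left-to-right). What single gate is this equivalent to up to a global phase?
I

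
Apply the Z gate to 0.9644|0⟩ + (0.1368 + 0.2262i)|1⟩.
0.9644|0⟩ + (-0.1368 - 0.2262i)|1⟩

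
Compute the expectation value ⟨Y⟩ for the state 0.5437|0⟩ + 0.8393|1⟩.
0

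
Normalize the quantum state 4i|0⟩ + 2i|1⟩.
0.8944i|0⟩ + (1/√5)i|1⟩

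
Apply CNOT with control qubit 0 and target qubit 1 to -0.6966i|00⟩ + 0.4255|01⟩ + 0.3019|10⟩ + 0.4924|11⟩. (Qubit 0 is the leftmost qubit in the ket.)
-0.6966i|00⟩ + 0.4255|01⟩ + 0.4924|10⟩ + 0.3019|11⟩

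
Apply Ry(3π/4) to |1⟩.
-0.9239|0⟩ + 0.3827|1⟩

Ry(3π/4) = [[cos(θ/2), −sin(θ/2)], [sin(θ/2), cos(θ/2)]]; θ = 3π/4, cos(θ/2) ≈ 0.382683, sin(θ/2) ≈ 0.92388.
With a = amp(|0⟩) = 0 and b = amp(|1⟩) = 1:
new amp(|0⟩) = (0.382683)·a + (-0.92388)·b = -0.9239
new amp(|1⟩) = (0.92388)·a + (0.382683)·b = 0.3827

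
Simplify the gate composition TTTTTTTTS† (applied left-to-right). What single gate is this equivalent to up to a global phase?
S†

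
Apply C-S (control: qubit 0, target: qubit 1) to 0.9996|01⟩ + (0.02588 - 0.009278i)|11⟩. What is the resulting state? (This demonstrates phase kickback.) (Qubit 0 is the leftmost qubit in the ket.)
0.9996|01⟩ + (0.009278 + 0.02588i)|11⟩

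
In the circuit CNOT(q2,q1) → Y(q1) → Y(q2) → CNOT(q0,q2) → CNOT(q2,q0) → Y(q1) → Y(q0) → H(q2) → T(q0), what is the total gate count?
9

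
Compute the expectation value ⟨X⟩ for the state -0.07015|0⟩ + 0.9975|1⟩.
-0.1399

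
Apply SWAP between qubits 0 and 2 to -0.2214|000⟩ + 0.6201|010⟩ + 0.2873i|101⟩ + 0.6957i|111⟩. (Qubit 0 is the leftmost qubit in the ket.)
-0.2214|000⟩ + 0.6201|010⟩ + 0.2873i|101⟩ + 0.6957i|111⟩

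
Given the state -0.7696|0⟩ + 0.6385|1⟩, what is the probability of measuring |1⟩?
0.4077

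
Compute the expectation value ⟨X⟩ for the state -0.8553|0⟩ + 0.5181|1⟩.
-0.8863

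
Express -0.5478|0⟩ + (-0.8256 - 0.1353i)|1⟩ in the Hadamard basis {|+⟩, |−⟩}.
(-0.9711 - 0.09567i)|+⟩ + (0.1964 + 0.09567i)|−⟩

With |ψ⟩ = α|0⟩ + β|1⟩, the Hadamard-basis coefficients are ⟨+|ψ⟩ = (α + β)/√2 and ⟨−|ψ⟩ = (α − β)/√2.
Here α = -0.5478, β = (-0.8256 - 0.1353i): (α + β)/√2 = (-0.9711 - 0.09567i), (α − β)/√2 = (0.1964 + 0.09567i).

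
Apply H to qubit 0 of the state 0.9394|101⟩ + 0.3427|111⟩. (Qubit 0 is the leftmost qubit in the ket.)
0.6643|001⟩ + 0.2423|011⟩ - 0.6643|101⟩ - 0.2423|111⟩

H on qubit 0 mixes each pair of kets that differ only in qubit 0: amplitudes (a, b) of (|…0…⟩, |…1…⟩) become ((a + b)/√2, (a − b)/√2). Kets absent from the input have amplitude 0.
(|001⟩, |101⟩): (a, b) = (0, 0.9394) → (0.6643, -0.6643)
(|011⟩, |111⟩): (a, b) = (0, 0.3427) → (0.2423, -0.2423)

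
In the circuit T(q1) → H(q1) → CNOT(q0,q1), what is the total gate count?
3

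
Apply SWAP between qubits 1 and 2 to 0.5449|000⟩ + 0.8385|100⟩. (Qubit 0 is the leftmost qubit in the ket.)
0.5449|000⟩ + 0.8385|100⟩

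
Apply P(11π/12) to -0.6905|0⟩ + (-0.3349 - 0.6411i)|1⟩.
-0.6905|0⟩ + (0.4894 + 0.5326i)|1⟩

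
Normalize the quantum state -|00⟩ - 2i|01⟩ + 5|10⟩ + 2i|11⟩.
-0.1715|00⟩ - 0.343i|01⟩ + 0.8575|10⟩ + 0.343i|11⟩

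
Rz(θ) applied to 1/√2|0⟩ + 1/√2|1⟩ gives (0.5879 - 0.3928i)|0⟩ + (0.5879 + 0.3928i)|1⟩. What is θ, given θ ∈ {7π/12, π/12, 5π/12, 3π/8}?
3π/8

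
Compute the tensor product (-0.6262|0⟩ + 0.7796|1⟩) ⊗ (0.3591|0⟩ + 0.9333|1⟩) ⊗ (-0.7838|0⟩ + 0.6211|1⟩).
0.1763|000⟩ - 0.1397|001⟩ + 0.4581|010⟩ - 0.363|011⟩ - 0.2194|100⟩ + 0.1739|101⟩ - 0.5703|110⟩ + 0.4519|111⟩

amp(|b₁b₂…⟩) = product of the factor amplitudes for bits b₁, b₂, …; only kets whose every factor amplitude is nonzero survive.
|000⟩: (-0.6262)(0.3591)(-0.7838) = 0.1763
|001⟩: (-0.6262)(0.3591)(0.6211) = -0.1397
|010⟩: (-0.6262)(0.9333)(-0.7838) = 0.4581
|011⟩: (-0.6262)(0.9333)(0.6211) = -0.363
|100⟩: (0.7796)(0.3591)(-0.7838) = -0.2194
|101⟩: (0.7796)(0.3591)(0.6211) = 0.1739
|110⟩: (0.7796)(0.9333)(-0.7838) = -0.5703
|111⟩: (0.7796)(0.9333)(0.6211) = 0.4519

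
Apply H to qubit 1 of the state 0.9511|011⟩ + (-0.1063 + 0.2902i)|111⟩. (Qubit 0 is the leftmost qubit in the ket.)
0.6725|001⟩ - 0.6725|011⟩ + (-0.07517 + 0.2052i)|101⟩ + (0.07517 - 0.2052i)|111⟩

H on qubit 1 mixes each pair of kets that differ only in qubit 1: amplitudes (a, b) of (|…0…⟩, |…1…⟩) become ((a + b)/√2, (a − b)/√2). Kets absent from the input have amplitude 0.
(|001⟩, |011⟩): (a, b) = (0, 0.9511) → (0.6725, -0.6725)
(|101⟩, |111⟩): (a, b) = (0, (-0.1063 + 0.2902i)) → ((-0.07517 + 0.2052i), (0.07517 - 0.2052i))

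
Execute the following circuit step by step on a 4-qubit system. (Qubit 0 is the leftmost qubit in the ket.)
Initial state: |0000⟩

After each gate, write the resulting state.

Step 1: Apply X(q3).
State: |0001⟩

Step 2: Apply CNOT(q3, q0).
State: |1001⟩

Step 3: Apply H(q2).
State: 1/√2|1001⟩ + 1/√2|1011⟩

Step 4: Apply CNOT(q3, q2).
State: 1/√2|1001⟩ + 1/√2|1011⟩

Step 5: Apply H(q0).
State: 1/2|0001⟩ + 1/2|0011⟩ - 1/2|1001⟩ - 1/2|1011⟩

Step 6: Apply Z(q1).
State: 1/2|0001⟩ + 1/2|0011⟩ - 1/2|1001⟩ - 1/2|1011⟩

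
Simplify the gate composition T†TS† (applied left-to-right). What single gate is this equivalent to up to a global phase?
S†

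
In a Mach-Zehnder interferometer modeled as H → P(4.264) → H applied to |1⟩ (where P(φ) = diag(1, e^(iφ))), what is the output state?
(0.7168 + 0.4506i)|0⟩ + (0.2832 - 0.4506i)|1⟩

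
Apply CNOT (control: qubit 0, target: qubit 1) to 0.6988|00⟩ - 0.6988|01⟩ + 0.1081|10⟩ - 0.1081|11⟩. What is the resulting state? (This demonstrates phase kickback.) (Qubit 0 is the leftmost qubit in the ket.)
0.6988|00⟩ - 0.6988|01⟩ - 0.1081|10⟩ + 0.1081|11⟩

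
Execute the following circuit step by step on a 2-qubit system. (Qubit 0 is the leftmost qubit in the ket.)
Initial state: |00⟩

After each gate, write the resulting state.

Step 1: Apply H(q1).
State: 1/√2|00⟩ + 1/√2|01⟩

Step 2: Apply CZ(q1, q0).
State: 1/√2|00⟩ + 1/√2|01⟩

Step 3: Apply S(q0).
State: 1/√2|00⟩ + 1/√2|01⟩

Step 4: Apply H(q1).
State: |00⟩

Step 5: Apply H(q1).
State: 1/√2|00⟩ + 1/√2|01⟩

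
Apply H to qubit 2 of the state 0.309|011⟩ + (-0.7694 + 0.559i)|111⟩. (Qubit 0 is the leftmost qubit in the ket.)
0.2185|010⟩ - 0.2185|011⟩ + (-0.544 + 0.3953i)|110⟩ + (0.544 - 0.3953i)|111⟩

H on qubit 2 mixes each pair of kets that differ only in qubit 2: amplitudes (a, b) of (|…0…⟩, |…1…⟩) become ((a + b)/√2, (a − b)/√2). Kets absent from the input have amplitude 0.
(|010⟩, |011⟩): (a, b) = (0, 0.309) → (0.2185, -0.2185)
(|110⟩, |111⟩): (a, b) = (0, (-0.7694 + 0.559i)) → ((-0.544 + 0.3953i), (0.544 - 0.3953i))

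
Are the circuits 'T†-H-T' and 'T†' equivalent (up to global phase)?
No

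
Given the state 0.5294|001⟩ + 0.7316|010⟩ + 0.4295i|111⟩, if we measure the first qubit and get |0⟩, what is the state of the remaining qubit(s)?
0.5862|01⟩ + 0.8101|10⟩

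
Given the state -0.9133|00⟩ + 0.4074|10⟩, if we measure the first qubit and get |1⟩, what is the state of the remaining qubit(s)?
|0⟩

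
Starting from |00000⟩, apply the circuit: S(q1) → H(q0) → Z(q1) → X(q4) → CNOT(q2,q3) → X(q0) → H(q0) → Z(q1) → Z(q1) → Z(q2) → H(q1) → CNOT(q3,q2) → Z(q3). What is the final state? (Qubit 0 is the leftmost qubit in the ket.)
1/√2|00001⟩ + 1/√2|01001⟩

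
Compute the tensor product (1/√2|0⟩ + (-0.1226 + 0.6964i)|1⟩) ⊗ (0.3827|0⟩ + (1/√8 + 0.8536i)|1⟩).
0.2706|00⟩ + (0.25 + 0.6036i)|01⟩ + (-0.04692 + 0.2665i)|10⟩ + (-0.6378 + 0.1416i)|11⟩

amp(|b₁b₂…⟩) = product of the factor amplitudes for bits b₁, b₂, …; only kets whose every factor amplitude is nonzero survive.
|00⟩: (1/√2)(0.3827) = 0.2706
|01⟩: (1/√2)(1/√8 + 0.8536i) = (0.25 + 0.6036i)
|10⟩: (-0.1226 + 0.6964i)(0.3827) = (-0.04692 + 0.2665i)
|11⟩: (-0.1226 + 0.6964i)(1/√8 + 0.8536i) = (-0.6378 + 0.1416i)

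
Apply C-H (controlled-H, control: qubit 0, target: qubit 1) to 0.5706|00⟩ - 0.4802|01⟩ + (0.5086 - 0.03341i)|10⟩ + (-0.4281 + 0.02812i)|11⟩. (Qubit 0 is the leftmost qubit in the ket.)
0.5706|00⟩ - 0.4802|01⟩ + (0.05692 - 0.003741i)|10⟩ + (0.6623 - 0.04351i)|11⟩

C-H leaves the control-|0⟩ kets |00⟩, |01⟩ unchanged and applies H to qubit 1 on the control-|1⟩ pair (|10⟩, |11⟩).
H = [[1/√2, 1/√2], [1/√2, -1/√2]].
With a = amp(|10⟩) = (0.5086 - 0.03341i) and b = amp(|11⟩) = (-0.4281 + 0.02812i):
new amp(|10⟩) = (1/√2)·a + (1/√2)·b = (0.05692 - 0.003741i)
new amp(|11⟩) = (1/√2)·a + (-1/√2)·b = (0.6623 - 0.04351i)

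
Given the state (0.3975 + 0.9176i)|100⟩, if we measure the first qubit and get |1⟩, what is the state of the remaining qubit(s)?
(0.3975 + 0.9176i)|00⟩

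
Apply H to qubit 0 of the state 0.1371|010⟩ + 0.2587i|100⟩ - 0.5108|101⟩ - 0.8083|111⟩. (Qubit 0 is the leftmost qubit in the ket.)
0.1829i|000⟩ - 0.3612|001⟩ + 0.09694|010⟩ - 0.5716|011⟩ - 0.1829i|100⟩ + 0.3612|101⟩ + 0.09694|110⟩ + 0.5716|111⟩

H on qubit 0 mixes each pair of kets that differ only in qubit 0: amplitudes (a, b) of (|…0…⟩, |…1…⟩) become ((a + b)/√2, (a − b)/√2). Kets absent from the input have amplitude 0.
(|000⟩, |100⟩): (a, b) = (0, 0.2587i) → (0.1829i, -0.1829i)
(|001⟩, |101⟩): (a, b) = (0, -0.5108) → (-0.3612, 0.3612)
(|010⟩, |110⟩): (a, b) = (0.1371, 0) → (0.09694, 0.09694)
(|011⟩, |111⟩): (a, b) = (0, -0.8083) → (-0.5716, 0.5716)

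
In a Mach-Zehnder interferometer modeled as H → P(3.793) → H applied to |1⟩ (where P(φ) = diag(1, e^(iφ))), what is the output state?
(0.8976 + 0.3032i)|0⟩ + (0.1024 - 0.3032i)|1⟩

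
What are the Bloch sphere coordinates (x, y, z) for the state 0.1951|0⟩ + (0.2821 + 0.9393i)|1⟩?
(0.1101, 0.3665, -0.9238)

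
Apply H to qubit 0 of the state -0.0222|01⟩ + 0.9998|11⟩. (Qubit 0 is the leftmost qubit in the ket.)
0.6913|01⟩ - 0.7227|11⟩

H on qubit 0 mixes each pair of kets that differ only in qubit 0: amplitudes (a, b) of (|…0…⟩, |…1…⟩) become ((a + b)/√2, (a − b)/√2). Kets absent from the input have amplitude 0.
(|01⟩, |11⟩): (a, b) = (-0.0222, 0.9998) → (0.6913, -0.7227)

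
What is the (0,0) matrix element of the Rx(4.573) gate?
-0.6561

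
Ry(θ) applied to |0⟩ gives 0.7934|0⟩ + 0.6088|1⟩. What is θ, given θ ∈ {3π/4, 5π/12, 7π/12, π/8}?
5π/12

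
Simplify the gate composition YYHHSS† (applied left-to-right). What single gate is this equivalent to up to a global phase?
I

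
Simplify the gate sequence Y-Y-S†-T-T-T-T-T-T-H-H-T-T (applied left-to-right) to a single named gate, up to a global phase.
S†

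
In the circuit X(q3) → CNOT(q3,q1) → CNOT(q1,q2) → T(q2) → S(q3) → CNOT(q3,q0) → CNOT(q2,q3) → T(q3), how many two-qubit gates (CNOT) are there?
4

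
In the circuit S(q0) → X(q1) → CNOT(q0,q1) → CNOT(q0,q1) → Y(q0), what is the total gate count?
5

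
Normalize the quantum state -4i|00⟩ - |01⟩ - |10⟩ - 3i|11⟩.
-0.7698i|00⟩ - 0.1925|01⟩ - 0.1925|10⟩ - (1/√3)i|11⟩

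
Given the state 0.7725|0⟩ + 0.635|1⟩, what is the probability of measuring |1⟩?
0.4032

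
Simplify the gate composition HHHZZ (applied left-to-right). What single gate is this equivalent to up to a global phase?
H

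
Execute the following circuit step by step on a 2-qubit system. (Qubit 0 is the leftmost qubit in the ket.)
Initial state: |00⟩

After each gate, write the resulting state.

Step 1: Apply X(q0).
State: |10⟩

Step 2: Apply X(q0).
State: |00⟩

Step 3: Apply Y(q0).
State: i|10⟩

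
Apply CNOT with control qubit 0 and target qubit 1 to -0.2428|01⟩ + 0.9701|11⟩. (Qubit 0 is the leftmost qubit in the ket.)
-0.2428|01⟩ + 0.9701|10⟩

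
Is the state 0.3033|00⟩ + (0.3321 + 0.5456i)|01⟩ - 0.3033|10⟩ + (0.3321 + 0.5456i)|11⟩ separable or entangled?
Entangled

Writing the state as a|00⟩ + b|01⟩ + c|10⟩ + d|11⟩, it is a product state iff ad − bc = 0.
Here (a, b, c, d) = (0.3033, (0.3321 + 0.5456i), -0.3033, (0.3321 + 0.5456i)): ad − bc = (0.3033)(0.3321 + 0.5456i) − (0.3321 + 0.5456i)(-0.3033) = (0.2015 + 0.331i) ≠ 0, so the state is entangled.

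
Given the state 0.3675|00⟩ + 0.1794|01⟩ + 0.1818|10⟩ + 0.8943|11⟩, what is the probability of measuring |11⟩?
0.7998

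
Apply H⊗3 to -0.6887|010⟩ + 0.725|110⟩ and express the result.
0.01283|000⟩ + 0.01283|001⟩ - 0.01283|010⟩ - 0.01283|011⟩ - 0.4998|100⟩ - 0.4998|101⟩ + 0.4998|110⟩ + 0.4998|111⟩

H⊗3 gives amp(|y⟩) = (1/2√2) Σ_x (−1)^(x·y) amp(|x⟩), where x·y is the number of positions in which both x and y have a 1.
|000⟩: (-0.6887 + 0.725)/(2√2) = 0.01283
|001⟩: (-0.6887 + 0.725)/(2√2) = 0.01283
|010⟩: (0.6887 - 0.725)/(2√2) = -0.01283
|011⟩: (0.6887 - 0.725)/(2√2) = -0.01283
|100⟩: (-0.6887 - 0.725)/(2√2) = -0.4998
|101⟩: (-0.6887 - 0.725)/(2√2) = -0.4998
|110⟩: (0.6887 + 0.725)/(2√2) = 0.4998
|111⟩: (0.6887 + 0.725)/(2√2) = 0.4998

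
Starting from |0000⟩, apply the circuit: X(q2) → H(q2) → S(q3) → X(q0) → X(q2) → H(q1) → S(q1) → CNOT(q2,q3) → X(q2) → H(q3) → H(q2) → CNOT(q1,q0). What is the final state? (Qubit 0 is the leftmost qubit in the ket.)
-(1/2)i|0101⟩ + (1/2)i|0110⟩ - 1/2|1001⟩ + 1/2|1010⟩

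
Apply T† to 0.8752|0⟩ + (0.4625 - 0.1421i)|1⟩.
0.8752|0⟩ + (0.2266 - 0.4275i)|1⟩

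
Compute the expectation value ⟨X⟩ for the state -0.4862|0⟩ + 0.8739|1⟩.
-0.8498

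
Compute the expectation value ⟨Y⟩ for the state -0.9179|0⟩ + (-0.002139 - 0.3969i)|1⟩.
0.7286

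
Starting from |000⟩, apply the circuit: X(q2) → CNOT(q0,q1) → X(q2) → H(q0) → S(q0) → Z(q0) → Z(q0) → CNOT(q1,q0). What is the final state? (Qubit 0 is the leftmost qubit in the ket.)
1/√2|000⟩ + (1/√2)i|100⟩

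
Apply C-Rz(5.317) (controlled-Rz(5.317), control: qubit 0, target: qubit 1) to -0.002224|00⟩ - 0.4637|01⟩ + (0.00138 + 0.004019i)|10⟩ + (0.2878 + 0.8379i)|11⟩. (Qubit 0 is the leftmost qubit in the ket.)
-0.002224|00⟩ - 0.4637|01⟩ + (0.0006448 - 0.0042i)|10⟩ + (-0.6441 - 0.6083i)|11⟩

C-Rz(5.317) leaves the control-|0⟩ kets |00⟩, |01⟩ unchanged and applies Rz(5.317) to qubit 1 on the control-|1⟩ pair (|10⟩, |11⟩).
Rz(5.317) = [[e^(−iθ/2), 0], [0, e^(iθ/2)]] with e^(±iθ/2) = cos(θ/2) ± i·sin(θ/2); θ = 5.317, cos(θ/2) ≈ -0.885563, sin(θ/2) ≈ 0.46452.
With a = amp(|10⟩) = (0.00138 + 0.004019i) and b = amp(|11⟩) = (0.2878 + 0.8379i):
new amp(|10⟩) = (-0.885563 - 0.46452i)·a = (0.0006448 - 0.0042i)
new amp(|11⟩) = (-0.885563 + 0.46452i)·b = (-0.6441 - 0.6083i)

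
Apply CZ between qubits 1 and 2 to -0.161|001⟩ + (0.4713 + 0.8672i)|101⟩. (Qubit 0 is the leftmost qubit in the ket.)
-0.161|001⟩ + (0.4713 + 0.8672i)|101⟩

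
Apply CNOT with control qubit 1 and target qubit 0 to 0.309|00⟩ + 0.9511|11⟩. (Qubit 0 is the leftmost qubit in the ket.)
0.309|00⟩ + 0.9511|01⟩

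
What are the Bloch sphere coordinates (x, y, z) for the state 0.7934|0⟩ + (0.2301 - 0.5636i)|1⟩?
(0.3651, -0.8943, 0.2589)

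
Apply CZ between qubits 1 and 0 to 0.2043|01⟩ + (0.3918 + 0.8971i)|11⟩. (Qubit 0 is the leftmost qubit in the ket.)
0.2043|01⟩ + (-0.3918 - 0.8971i)|11⟩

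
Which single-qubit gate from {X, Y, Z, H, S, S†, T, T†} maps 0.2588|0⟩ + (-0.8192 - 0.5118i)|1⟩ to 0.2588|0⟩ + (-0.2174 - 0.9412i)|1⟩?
T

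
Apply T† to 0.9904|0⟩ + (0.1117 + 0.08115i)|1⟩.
0.9904|0⟩ + (0.1364 - 0.0216i)|1⟩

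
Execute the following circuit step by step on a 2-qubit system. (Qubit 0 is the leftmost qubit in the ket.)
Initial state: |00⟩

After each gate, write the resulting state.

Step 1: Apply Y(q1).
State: i|01⟩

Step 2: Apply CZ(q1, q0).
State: i|01⟩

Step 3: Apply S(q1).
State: -|01⟩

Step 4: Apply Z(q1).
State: |01⟩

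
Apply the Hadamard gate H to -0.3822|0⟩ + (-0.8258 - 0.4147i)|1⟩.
(-0.8542 - 0.2932i)|0⟩ + (0.3137 + 0.2932i)|1⟩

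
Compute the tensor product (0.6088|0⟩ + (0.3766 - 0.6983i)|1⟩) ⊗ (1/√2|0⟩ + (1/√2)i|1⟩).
0.4305|00⟩ + 0.4305i|01⟩ + (0.2663 - 0.4938i)|10⟩ + (0.4938 + 0.2663i)|11⟩

amp(|b₁b₂…⟩) = product of the factor amplitudes for bits b₁, b₂, …; only kets whose every factor amplitude is nonzero survive.
|00⟩: (0.6088)(1/√2) = 0.4305
|01⟩: (0.6088)((1/√2)i) = 0.4305i
|10⟩: (0.3766 - 0.6983i)(1/√2) = (0.2663 - 0.4938i)
|11⟩: (0.3766 - 0.6983i)((1/√2)i) = (0.4938 + 0.2663i)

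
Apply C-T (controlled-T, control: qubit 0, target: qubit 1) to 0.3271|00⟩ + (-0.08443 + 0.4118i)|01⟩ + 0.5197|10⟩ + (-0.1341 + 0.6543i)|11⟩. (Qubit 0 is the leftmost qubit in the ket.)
0.3271|00⟩ + (-0.08443 + 0.4118i)|01⟩ + 0.5197|10⟩ + (-0.5575 + 0.3678i)|11⟩

C-T leaves the control-|0⟩ kets |00⟩, |01⟩ unchanged and applies T to qubit 1 on the control-|1⟩ pair (|10⟩, |11⟩).
T = [[1, 0], [0, (1/√2 + (1/√2)i)]].
With a = amp(|10⟩) = 0.5197 and b = amp(|11⟩) = (-0.1341 + 0.6543i):
new amp(|10⟩) = (1)·a = 0.5197
new amp(|11⟩) = (1/√2 + (1/√2)i)·b = (-0.5575 + 0.3678i)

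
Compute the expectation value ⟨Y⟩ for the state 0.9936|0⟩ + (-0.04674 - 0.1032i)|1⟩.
-0.2051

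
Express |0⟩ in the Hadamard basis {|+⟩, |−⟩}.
1/√2|+⟩ + 1/√2|−⟩

With |ψ⟩ = α|0⟩ + β|1⟩, the Hadamard-basis coefficients are ⟨+|ψ⟩ = (α + β)/√2 and ⟨−|ψ⟩ = (α − β)/√2.
Here α = 1, β = 0: (α + β)/√2 = 1/√2, (α − β)/√2 = 1/√2.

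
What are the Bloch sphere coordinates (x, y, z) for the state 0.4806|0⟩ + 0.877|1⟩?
(0.843, 0, -0.5382)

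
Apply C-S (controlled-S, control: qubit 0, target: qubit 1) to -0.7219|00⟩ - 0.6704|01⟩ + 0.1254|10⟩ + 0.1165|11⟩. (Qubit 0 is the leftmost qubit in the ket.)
-0.7219|00⟩ - 0.6704|01⟩ + 0.1254|10⟩ + 0.1165i|11⟩

C-S leaves the control-|0⟩ kets |00⟩, |01⟩ unchanged and applies S to qubit 1 on the control-|1⟩ pair (|10⟩, |11⟩).
S = [[1, 0], [0, i]].
With a = amp(|10⟩) = 0.1254 and b = amp(|11⟩) = 0.1165:
new amp(|10⟩) = (1)·a = 0.1254
new amp(|11⟩) = (i)·b = 0.1165i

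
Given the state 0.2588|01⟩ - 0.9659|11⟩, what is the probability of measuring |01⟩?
0.06698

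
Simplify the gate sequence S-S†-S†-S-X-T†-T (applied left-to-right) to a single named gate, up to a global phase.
X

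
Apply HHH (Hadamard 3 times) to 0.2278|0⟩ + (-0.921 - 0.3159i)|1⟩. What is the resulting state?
(-0.4902 - 0.2234i)|0⟩ + (0.8123 + 0.2234i)|1⟩

H² = I, so H^3 = H: a single Hadamard. With (a, b) = (0.2278, (-0.921 - 0.3159i)), H gives ((a + b)/√2, (a − b)/√2) = ((-0.4902 - 0.2234i), (0.8123 + 0.2234i)).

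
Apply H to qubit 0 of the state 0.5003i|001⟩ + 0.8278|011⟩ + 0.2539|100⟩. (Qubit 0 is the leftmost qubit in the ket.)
0.1795|000⟩ + 0.3538i|001⟩ + 0.5853|011⟩ - 0.1795|100⟩ + 0.3538i|101⟩ + 0.5853|111⟩

H on qubit 0 mixes each pair of kets that differ only in qubit 0: amplitudes (a, b) of (|…0…⟩, |…1…⟩) become ((a + b)/√2, (a − b)/√2). Kets absent from the input have amplitude 0.
(|000⟩, |100⟩): (a, b) = (0, 0.2539) → (0.1795, -0.1795)
(|001⟩, |101⟩): (a, b) = (0.5003i, 0) → (0.3538i, 0.3538i)
(|011⟩, |111⟩): (a, b) = (0.8278, 0) → (0.5853, 0.5853)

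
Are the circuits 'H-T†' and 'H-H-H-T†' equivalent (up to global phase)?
Yes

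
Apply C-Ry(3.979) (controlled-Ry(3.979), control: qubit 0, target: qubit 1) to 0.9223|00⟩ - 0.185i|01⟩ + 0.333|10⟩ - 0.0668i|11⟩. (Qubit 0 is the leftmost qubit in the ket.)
0.9223|00⟩ - 0.185i|01⟩ + (-0.1354 + 0.06103i)|10⟩ + (0.3042 + 0.02716i)|11⟩

C-Ry(3.979) leaves the control-|0⟩ kets |00⟩, |01⟩ unchanged and applies Ry(3.979) to qubit 1 on the control-|1⟩ pair (|10⟩, |11⟩).
Ry(3.979) = [[cos(θ/2), −sin(θ/2)], [sin(θ/2), cos(θ/2)]]; θ = 3.979, cos(θ/2) ≈ -0.406576, sin(θ/2) ≈ 0.913617.
With a = amp(|10⟩) = 0.333 and b = amp(|11⟩) = -0.0668i:
new amp(|10⟩) = (-0.406576)·a + (-0.913617)·b = (-0.1354 + 0.06103i)
new amp(|11⟩) = (0.913617)·a + (-0.406576)·b = (0.3042 + 0.02716i)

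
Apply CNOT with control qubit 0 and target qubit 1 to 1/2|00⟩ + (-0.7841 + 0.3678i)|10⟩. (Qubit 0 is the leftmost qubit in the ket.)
1/2|00⟩ + (-0.7841 + 0.3678i)|11⟩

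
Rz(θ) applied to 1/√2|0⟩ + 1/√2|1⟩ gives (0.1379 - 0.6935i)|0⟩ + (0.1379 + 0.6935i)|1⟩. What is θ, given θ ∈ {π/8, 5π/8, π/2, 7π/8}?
7π/8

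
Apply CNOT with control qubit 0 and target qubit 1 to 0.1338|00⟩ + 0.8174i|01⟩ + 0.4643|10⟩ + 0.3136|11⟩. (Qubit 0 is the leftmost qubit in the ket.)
0.1338|00⟩ + 0.8174i|01⟩ + 0.3136|10⟩ + 0.4643|11⟩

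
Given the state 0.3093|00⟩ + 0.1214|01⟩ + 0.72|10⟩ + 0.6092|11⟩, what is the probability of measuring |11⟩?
0.3711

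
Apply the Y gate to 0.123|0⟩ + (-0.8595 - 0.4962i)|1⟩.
(-0.4962 + 0.8595i)|0⟩ + 0.123i|1⟩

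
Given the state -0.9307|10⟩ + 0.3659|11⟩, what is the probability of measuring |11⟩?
0.1339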